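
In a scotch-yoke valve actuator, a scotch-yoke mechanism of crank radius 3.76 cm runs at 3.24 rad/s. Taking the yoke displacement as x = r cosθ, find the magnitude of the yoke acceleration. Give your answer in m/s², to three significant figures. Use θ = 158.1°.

0.366

ω = 3.24 rad/s
x = r cosθ ⇒ ẍ = −rω² cosθ (ω constant).
|a| = rω²|cosθ| = 0.0376·(3.24)²·|cos 158.1°| = 0.36623 m/s².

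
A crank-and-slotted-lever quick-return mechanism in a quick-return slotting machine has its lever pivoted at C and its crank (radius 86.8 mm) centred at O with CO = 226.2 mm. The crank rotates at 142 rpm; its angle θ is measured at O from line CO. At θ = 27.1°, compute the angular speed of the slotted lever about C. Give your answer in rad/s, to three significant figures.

3.97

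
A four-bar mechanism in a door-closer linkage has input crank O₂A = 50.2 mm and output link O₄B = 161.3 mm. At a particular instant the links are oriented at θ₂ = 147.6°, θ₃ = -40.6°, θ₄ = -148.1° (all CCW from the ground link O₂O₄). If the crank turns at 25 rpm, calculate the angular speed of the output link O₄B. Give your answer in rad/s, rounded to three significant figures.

ω₂ = 2.618 rad/s (from 25 rpm).
Differentiating the loop-closure r₂e^{iθ₂}+r₃e^{iθ₃}=r₁+r₄e^{iθ₄} gives r₂ω₂e^{iθ₂}+r₃ω₃e^{iθ₃}=r₄ω₄e^{iθ₄}.
Eliminating the other unknown: ω₄ = r₂ω₂ sin(θ₂−θ₃) / [r₄ sin(θ₄−θ₃)].
Numerator sine = -0.14263; denominator sine = -0.95372.
Result = 0.0502·2.618·(-0.14263) / (0.1613·(-0.95372)) = +0.12185 rad/s; magnitude 0.12185 rad/s.

0.122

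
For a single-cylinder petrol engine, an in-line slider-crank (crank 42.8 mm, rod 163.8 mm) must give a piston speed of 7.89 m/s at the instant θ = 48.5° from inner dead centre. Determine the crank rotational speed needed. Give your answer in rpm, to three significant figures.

2000

For an in-line slider-crank, |v_piston| = rω|sinθ|·[1 + r cosθ/√(L² − r² sin²θ)].
With r = 0.0428 m, L = 0.1638 m, θ = 48.5°: the bracketed kinematic factor |dx/dθ| = 0.037715 m.
ω = v/|dx/dθ| = 7.89/0.037715 = 209.2 rad/s.
N = 60ω/(2π) = 1997.7 rpm.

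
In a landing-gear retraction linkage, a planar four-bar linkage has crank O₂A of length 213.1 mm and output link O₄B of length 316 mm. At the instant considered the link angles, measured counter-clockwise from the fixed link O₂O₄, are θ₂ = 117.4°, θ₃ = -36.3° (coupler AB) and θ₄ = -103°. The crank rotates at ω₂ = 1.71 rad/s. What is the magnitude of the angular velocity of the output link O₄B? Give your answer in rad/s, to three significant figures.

0.556

ω₂ = 1.71 rad/s
Differentiating the loop-closure r₂e^{iθ₂}+r₃e^{iθ₃}=r₁+r₄e^{iθ₄} gives r₂ω₂e^{iθ₂}+r₃ω₃e^{iθ₃}=r₄ω₄e^{iθ₄}.
Eliminating the other unknown: ω₄ = r₂ω₂ sin(θ₂−θ₃) / [r₄ sin(θ₄−θ₃)].
Numerator sine = +0.44307; denominator sine = -0.91845.
Result = 0.2131·1.71·(+0.44307) / (0.316·(-0.91845)) = -0.5563 rad/s; magnitude 0.5563 rad/s.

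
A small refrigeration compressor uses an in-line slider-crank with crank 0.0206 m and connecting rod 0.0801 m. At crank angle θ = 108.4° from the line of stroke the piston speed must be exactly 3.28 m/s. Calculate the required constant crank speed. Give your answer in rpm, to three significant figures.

For an in-line slider-crank, |v_piston| = rω|sinθ|·[1 + r cosθ/√(L² − r² sin²θ)].
With r = 0.0206 m, L = 0.0801 m, θ = 108.4°: the bracketed kinematic factor |dx/dθ| = 0.017911 m.
ω = v/|dx/dθ| = 3.28/0.017911 = 183.13 rad/s.
N = 60ω/(2π) = 1748.8 rpm.

1750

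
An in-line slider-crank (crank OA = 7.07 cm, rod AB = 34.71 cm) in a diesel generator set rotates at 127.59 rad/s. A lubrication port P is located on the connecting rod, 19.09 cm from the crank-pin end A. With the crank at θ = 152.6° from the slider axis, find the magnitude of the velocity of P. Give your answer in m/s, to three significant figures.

ω = 127.6 rad/s.  Crank-pin speed |V_A| = rω = 9.0206 m/s, perpendicular to OA.
Rod angle: sinφ = −(r/L) sinθ ⇒ φ = -5.379°; ω_rod = −rω cosθ/√(L²−r²sin²θ) = +23.175 rad/s.
V_P = V_A + ω_rod × AP, with AP = 0.1909 m along the rod.
Components: V_Px = −rω sinθ − a·ω_rod·sinφ = -3.7366 m/s;  V_Py = rω cosθ + a·ω_rod·cosφ = -3.604 m/s.
|V_P| = √(V_Px² + V_Py²) = 5.1914 m/s.

5.19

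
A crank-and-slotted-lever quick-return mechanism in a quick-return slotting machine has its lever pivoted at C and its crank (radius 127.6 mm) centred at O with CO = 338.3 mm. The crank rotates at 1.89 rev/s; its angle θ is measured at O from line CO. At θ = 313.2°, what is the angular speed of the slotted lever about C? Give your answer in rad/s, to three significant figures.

2.87

ω = 11.88 rad/s (from 1.89 rev/s).
Crank pin A relative to C: A = (d + r cosθ, r sinθ); lever angle φ = atan2(r sinθ, d + r cosθ).
Differentiating tanφ: φ̇ = rω(d cosθ + r)/(d² + r² + 2dr cosθ).
d² + r² + 2dr cosθ = |CA|² = 0.189828 m²;  d cosθ + r = +0.35918 m.
|ω_lever| = |0.1276·11.88·+0.35918| / 0.189828 = 2.8671 rad/s.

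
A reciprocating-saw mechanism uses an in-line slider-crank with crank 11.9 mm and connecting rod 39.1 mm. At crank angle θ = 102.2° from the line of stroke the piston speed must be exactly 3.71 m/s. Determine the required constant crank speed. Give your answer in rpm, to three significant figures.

3270

For an in-line slider-crank, |v_piston| = rω|sinθ|·[1 + r cosθ/√(L² − r² sin²θ)].
With r = 0.0119 m, L = 0.0391 m, θ = 102.2°: the bracketed kinematic factor |dx/dθ| = 0.010848 m.
ω = v/|dx/dθ| = 3.71/0.010848 = 342.01 rad/s.
N = 60ω/(2π) = 3265.9 rpm.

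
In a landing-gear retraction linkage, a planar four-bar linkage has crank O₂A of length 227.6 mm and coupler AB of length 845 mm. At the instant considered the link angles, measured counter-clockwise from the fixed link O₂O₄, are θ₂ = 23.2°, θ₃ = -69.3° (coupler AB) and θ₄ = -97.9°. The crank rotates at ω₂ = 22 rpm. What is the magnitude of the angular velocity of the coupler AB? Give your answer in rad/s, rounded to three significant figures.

ω₂ = 2.304 rad/s (from 22 rpm).
Differentiating the loop-closure r₂e^{iθ₂}+r₃e^{iθ₃}=r₁+r₄e^{iθ₄} gives r₂ω₂e^{iθ₂}+r₃ω₃e^{iθ₃}=r₄ω₄e^{iθ₄}.
Eliminating the other unknown: ω₃ = r₂ω₂ sin(θ₄−θ₂) / [r₃ sin(θ₃−θ₄)].
Numerator sine = -0.85627; denominator sine = +0.47869.
Result = 0.2276·2.304·(-0.85627) / (0.845·(+0.47869)) = -1.11 rad/s; magnitude 1.11 rad/s.

1.11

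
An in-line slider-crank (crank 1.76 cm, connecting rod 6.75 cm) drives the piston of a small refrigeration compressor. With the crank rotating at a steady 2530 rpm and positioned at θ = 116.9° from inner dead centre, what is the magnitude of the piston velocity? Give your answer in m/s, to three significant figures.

3.65

ω = 2π·2530/60 = 264.9 rad/s
For an in-line slider-crank, x = r cosθ + √(L² − r² sin²θ), so v = −rω sinθ·[1 + r cosθ/√(L² − r² sin²θ)].
With r = 0.0176 m, L = 0.0675 m, θ = 116.9°: √(L² − r² sin²θ) = 0.06565 m.
v = −0.0176·264.9·0.89180·[1 + 0.0176·-0.45243/0.06565] = -3.654 m/s.
|v| = 3.654 m/s.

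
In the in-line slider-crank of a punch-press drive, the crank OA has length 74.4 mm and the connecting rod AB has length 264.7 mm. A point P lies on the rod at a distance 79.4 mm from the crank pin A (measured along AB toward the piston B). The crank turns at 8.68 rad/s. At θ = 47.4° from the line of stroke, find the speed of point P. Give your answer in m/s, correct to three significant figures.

ω = 8.68 rad/s.  Crank-pin speed |V_A| = rω = 0.64579 m/s, perpendicular to OA.
Rod angle: sinφ = −(r/L) sinθ ⇒ φ = -11.941°; ω_rod = −rω cosθ/√(L²−r²sin²θ) = -1.6879 rad/s.
V_P = V_A + ω_rod × AP, with AP = 0.0794 m along the rod.
Components: V_Px = −rω sinθ − a·ω_rod·sinφ = -0.50309 m/s;  V_Py = rω cosθ + a·ω_rod·cosφ = +0.306 m/s.
|V_P| = √(V_Px² + V_Py²) = 0.58885 m/s.

0.589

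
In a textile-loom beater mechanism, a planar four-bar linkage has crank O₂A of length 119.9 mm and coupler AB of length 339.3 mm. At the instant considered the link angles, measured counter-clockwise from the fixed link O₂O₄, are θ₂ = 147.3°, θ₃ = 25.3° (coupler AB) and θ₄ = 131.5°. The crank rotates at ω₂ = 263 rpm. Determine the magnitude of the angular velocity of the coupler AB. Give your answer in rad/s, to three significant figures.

ω₂ = 27.54 rad/s (from 263 rpm).
Differentiating the loop-closure r₂e^{iθ₂}+r₃e^{iθ₃}=r₁+r₄e^{iθ₄} gives r₂ω₂e^{iθ₂}+r₃ω₃e^{iθ₃}=r₄ω₄e^{iθ₄}.
Eliminating the other unknown: ω₃ = r₂ω₂ sin(θ₄−θ₂) / [r₃ sin(θ₃−θ₄)].
Numerator sine = -0.27228; denominator sine = -0.96029.
Result = 0.1199·27.54·(-0.27228) / (0.3393·(-0.96029)) = +2.7595 rad/s; magnitude 2.7595 rad/s.

2.76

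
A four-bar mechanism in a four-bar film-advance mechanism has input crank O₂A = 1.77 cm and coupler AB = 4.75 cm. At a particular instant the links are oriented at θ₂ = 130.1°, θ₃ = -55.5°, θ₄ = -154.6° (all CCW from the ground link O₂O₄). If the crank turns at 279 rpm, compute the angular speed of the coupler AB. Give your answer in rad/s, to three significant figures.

10.7

ω₂ = 29.22 rad/s (from 279 rpm).
Differentiating the loop-closure r₂e^{iθ₂}+r₃e^{iθ₃}=r₁+r₄e^{iθ₄} gives r₂ω₂e^{iθ₂}+r₃ω₃e^{iθ₃}=r₄ω₄e^{iθ₄}.
Eliminating the other unknown: ω₃ = r₂ω₂ sin(θ₄−θ₂) / [r₃ sin(θ₃−θ₄)].
Numerator sine = +0.96727; denominator sine = +0.98741.
Result = 0.0177·29.22·(+0.96727) / (0.0475·(+0.98741)) = +10.665 rad/s; magnitude 10.665 rad/s.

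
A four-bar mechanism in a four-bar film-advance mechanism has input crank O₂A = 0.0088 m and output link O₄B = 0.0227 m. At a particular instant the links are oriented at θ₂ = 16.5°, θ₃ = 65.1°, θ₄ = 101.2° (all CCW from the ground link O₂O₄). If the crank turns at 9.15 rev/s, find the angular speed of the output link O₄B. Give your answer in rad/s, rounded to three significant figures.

ω₂ = 57.49 rad/s (from 9.15 rev/s).
Differentiating the loop-closure r₂e^{iθ₂}+r₃e^{iθ₃}=r₁+r₄e^{iθ₄} gives r₂ω₂e^{iθ₂}+r₃ω₃e^{iθ₃}=r₄ω₄e^{iθ₄}.
Eliminating the other unknown: ω₄ = r₂ω₂ sin(θ₂−θ₃) / [r₄ sin(θ₄−θ₃)].
Numerator sine = -0.75011; denominator sine = +0.58920.
Result = 0.0088·57.49·(-0.75011) / (0.0227·(+0.58920)) = -28.374 rad/s; magnitude 28.374 rad/s.

28.4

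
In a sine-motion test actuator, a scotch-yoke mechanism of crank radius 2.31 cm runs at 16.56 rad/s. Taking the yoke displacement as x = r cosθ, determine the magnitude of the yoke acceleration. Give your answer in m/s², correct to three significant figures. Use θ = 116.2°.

2.80

ω = 16.56 rad/s
x = r cosθ ⇒ ẍ = −rω² cosθ (ω constant).
|a| = rω²|cosθ| = 0.0231·(16.56)²·|cos 116.2°| = 2.7968 m/s².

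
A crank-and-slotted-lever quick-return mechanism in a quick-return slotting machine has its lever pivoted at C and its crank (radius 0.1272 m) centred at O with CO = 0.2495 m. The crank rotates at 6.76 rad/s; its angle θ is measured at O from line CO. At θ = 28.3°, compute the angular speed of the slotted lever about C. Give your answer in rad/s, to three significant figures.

2.22

ω = 6.76 rad/s
Crank pin A relative to C: A = (d + r cosθ, r sinθ); lever angle φ = atan2(r sinθ, d + r cosθ).
Differentiating tanφ: φ̇ = rω(d cosθ + r)/(d² + r² + 2dr cosθ).
d² + r² + 2dr cosθ = |CA|² = 0.134316 m²;  d cosθ + r = +0.34688 m.
|ω_lever| = |0.1272·6.76·+0.34688| / 0.134316 = 2.2207 rad/s.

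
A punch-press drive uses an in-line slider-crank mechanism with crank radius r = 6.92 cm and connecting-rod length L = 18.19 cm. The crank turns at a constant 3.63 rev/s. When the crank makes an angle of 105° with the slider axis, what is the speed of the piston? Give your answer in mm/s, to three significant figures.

1360

ω = 2π·3.63 = 22.81 rad/s
For an in-line slider-crank, x = r cosθ + √(L² − r² sin²θ), so v = −rω sinθ·[1 + r cosθ/√(L² − r² sin²θ)].
With r = 0.0692 m, L = 0.1819 m, θ = 105°: √(L² − r² sin²θ) = 0.16917 m.
v = −0.0692·22.81·0.96593·[1 + 0.0692·-0.25882/0.16917] = -1.3631 m/s.
|v| = 1.3631 m/s = 1363.1 mm/s.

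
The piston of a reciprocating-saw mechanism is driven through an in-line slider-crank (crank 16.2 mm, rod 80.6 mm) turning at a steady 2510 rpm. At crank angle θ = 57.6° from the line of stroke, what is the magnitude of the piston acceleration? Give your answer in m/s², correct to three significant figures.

ω = 2π·2510/60 = 262.8 rad/s
x(θ) = r cosθ + √(L² − r² sin²θ); with ω constant, a = ω²·d²x/dθ².
d²x/dθ² = −r cosθ − r²(cos2θ)/√u − r⁴ sin²2θ/(4u^{3/2}),  u = L² − r² sin²θ = 0.00630927 m².
Substituting r = 0.0162 m, L = 0.0806 m, θ = 57.6°: d²x/dθ² = -0.0073017 m.
a = ω²·d²x/dθ² = (262.8)²·(-0.0073017) = -504.47 m/s²;  |a| = 504.47 m/s².

504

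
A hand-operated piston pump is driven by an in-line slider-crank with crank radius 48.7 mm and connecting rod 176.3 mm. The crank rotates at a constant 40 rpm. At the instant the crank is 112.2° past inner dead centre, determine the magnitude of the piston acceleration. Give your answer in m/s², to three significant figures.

ω = 2π·40/60 = 4.189 rad/s
x(θ) = r cosθ + √(L² − r² sin²θ); with ω constant, a = ω²·d²x/dθ².
d²x/dθ² = −r cosθ − r²(cos2θ)/√u − r⁴ sin²2θ/(4u^{3/2}),  u = L² − r² sin²θ = 0.0290486 m².
Substituting r = 0.0487 m, L = 0.1763 m, θ = 112.2°: d²x/dθ² = +0.028204 m.
a = ω²·d²x/dθ² = (4.189)²·(+0.028204) = +0.49487 m/s²;  |a| = 0.49487 m/s².

0.495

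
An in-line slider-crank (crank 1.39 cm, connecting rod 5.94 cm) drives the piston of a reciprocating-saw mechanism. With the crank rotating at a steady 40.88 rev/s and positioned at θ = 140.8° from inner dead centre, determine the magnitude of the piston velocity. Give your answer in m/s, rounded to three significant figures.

ω = 2π·40.9 = 256.9 rad/s
For an in-line slider-crank, x = r cosθ + √(L² − r² sin²θ), so v = −rω sinθ·[1 + r cosθ/√(L² − r² sin²θ)].
With r = 0.0139 m, L = 0.0594 m, θ = 140.8°: √(L² − r² sin²θ) = 0.058747 m.
v = −0.0139·256.9·0.63203·[1 + 0.0139·-0.77494/0.058747] = -1.8428 m/s.
|v| = 1.8428 m/s.

1.84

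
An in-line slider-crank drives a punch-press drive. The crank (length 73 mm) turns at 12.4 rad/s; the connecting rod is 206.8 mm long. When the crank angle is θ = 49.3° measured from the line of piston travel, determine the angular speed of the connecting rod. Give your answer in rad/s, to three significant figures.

2.96

ω = 12.4 rad/s
The rod makes angle φ with the slider axis where L sinφ = r sinθ; differentiating, L cosφ·φ̇ = r ω cosθ.
L cosφ = √(L² − r² sin²θ) = 0.19926 m.
|ω_rod| = r ω |cosθ| / √(L² − r² sin²θ) = 0.073·12.4·0.65210/0.19926 = 2.9624 rad/s.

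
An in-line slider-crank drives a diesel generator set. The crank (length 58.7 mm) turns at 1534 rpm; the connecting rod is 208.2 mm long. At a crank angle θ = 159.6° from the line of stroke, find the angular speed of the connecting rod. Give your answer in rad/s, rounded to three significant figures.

42.7

ω = 160.6 rad/s (converted from 1534 rpm).
The rod makes angle φ with the slider axis where L sinφ = r sinθ; differentiating, L cosφ·φ̇ = r ω cosθ.
L cosφ = √(L² − r² sin²θ) = 0.20719 m.
|ω_rod| = r ω |cosθ| / √(L² − r² sin²θ) = 0.0587·160.6·0.93728/0.20719 = 42.657 rad/s.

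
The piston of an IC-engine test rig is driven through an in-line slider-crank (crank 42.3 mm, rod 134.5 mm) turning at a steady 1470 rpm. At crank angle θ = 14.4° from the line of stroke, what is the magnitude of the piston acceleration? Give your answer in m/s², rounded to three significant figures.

1250

ω = 2π·1470/60 = 153.9 rad/s
x(θ) = r cosθ + √(L² − r² sin²θ); with ω constant, a = ω²·d²x/dθ².
d²x/dθ² = −r cosθ − r²(cos2θ)/√u − r⁴ sin²2θ/(4u^{3/2}),  u = L² − r² sin²θ = 0.0179796 m².
Substituting r = 0.0423 m, L = 0.1345 m, θ = 14.4°: d²x/dθ² = -0.052742 m.
a = ω²·d²x/dθ² = (153.9)²·(-0.052742) = -1249.8 m/s²;  |a| = 1249.8 m/s².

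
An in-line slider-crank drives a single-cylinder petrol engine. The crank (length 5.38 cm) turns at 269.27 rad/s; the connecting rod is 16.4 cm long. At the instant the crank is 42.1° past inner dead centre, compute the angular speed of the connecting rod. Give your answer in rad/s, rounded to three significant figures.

ω = 269.3 rad/s
The rod makes angle φ with the slider axis where L sinφ = r sinθ; differentiating, L cosφ·φ̇ = r ω cosθ.
L cosφ = √(L² − r² sin²θ) = 0.15998 m.
|ω_rod| = r ω |cosθ| / √(L² − r² sin²θ) = 0.0538·269.3·0.74198/0.15998 = 67.187 rad/s.

67.2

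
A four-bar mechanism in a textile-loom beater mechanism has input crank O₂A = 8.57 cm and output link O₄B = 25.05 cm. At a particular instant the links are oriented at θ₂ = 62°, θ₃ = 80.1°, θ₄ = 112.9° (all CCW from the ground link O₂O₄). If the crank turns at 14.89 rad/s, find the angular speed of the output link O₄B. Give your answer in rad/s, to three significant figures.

2.92

ω₂ = 14.89 rad/s
Differentiating the loop-closure r₂e^{iθ₂}+r₃e^{iθ₃}=r₁+r₄e^{iθ₄} gives r₂ω₂e^{iθ₂}+r₃ω₃e^{iθ₃}=r₄ω₄e^{iθ₄}.
Eliminating the other unknown: ω₄ = r₂ω₂ sin(θ₂−θ₃) / [r₄ sin(θ₄−θ₃)].
Numerator sine = -0.31068; denominator sine = +0.54171.
Result = 0.0857·14.89·(-0.31068) / (0.2505·(+0.54171)) = -2.9215 rad/s; magnitude 2.9215 rad/s.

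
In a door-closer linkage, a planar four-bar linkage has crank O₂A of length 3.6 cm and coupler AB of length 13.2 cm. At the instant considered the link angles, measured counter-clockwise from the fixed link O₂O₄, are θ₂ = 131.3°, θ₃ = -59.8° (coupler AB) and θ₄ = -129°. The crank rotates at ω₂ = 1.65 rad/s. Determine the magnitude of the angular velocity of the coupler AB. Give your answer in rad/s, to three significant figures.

0.474

ω₂ = 1.65 rad/s
Differentiating the loop-closure r₂e^{iθ₂}+r₃e^{iθ₃}=r₁+r₄e^{iθ₄} gives r₂ω₂e^{iθ₂}+r₃ω₃e^{iθ₃}=r₄ω₄e^{iθ₄}.
Eliminating the other unknown: ω₃ = r₂ω₂ sin(θ₄−θ₂) / [r₃ sin(θ₃−θ₄)].
Numerator sine = +0.98570; denominator sine = +0.93483.
Result = 0.036·1.65·(+0.98570) / (0.132·(+0.93483)) = +0.47449 rad/s; magnitude 0.47449 rad/s.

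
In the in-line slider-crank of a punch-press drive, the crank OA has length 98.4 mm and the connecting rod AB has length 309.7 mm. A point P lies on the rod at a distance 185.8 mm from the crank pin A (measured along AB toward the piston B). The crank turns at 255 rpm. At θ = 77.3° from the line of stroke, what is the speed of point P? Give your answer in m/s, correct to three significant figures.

ω = 26.7 rad/s.  Crank-pin speed |V_A| = rω = 2.6276 m/s, perpendicular to OA.
Rod angle: sinφ = −(r/L) sinθ ⇒ φ = -18.056°; ω_rod = −rω cosθ/√(L²−r²sin²θ) = -1.9619 rad/s.
V_P = V_A + ω_rod × AP, with AP = 0.1858 m along the rod.
Components: V_Px = −rω sinθ − a·ω_rod·sinφ = -2.6763 m/s;  V_Py = rω cosθ + a·ω_rod·cosφ = +0.23111 m/s.
|V_P| = √(V_Px² + V_Py²) = 2.6863 m/s.

2.69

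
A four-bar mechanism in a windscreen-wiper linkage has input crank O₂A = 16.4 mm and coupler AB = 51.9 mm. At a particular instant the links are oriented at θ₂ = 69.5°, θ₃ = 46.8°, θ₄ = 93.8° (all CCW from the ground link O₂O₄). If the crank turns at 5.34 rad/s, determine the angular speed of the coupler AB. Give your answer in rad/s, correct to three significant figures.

ω₂ = 5.34 rad/s
Differentiating the loop-closure r₂e^{iθ₂}+r₃e^{iθ₃}=r₁+r₄e^{iθ₄} gives r₂ω₂e^{iθ₂}+r₃ω₃e^{iθ₃}=r₄ω₄e^{iθ₄}.
Eliminating the other unknown: ω₃ = r₂ω₂ sin(θ₄−θ₂) / [r₃ sin(θ₃−θ₄)].
Numerator sine = +0.41151; denominator sine = -0.73135.
Result = 0.0164·5.34·(+0.41151) / (0.0519·(-0.73135)) = -0.94946 rad/s; magnitude 0.94946 rad/s.

0.949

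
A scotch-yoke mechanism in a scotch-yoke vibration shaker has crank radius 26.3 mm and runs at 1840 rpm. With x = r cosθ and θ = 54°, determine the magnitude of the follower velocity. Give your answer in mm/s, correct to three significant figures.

4100

ω = 192.7 rad/s (from 1840 rpm).
x = r cosθ ⇒ ẋ = −rω sinθ.
|v| = rω|sinθ| = 0.0263·192.7·|sin 54°| = 4.0998 m/s = 4099.8 mm/s.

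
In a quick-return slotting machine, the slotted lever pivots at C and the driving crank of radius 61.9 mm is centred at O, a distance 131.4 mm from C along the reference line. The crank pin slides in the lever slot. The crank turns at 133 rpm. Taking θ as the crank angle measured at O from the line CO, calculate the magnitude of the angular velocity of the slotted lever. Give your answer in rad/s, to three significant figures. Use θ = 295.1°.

ω = 13.93 rad/s (from 133 rpm).
Crank pin A relative to C: A = (d + r cosθ, r sinθ); lever angle φ = atan2(r sinθ, d + r cosθ).
Differentiating tanφ: φ̇ = rω(d cosθ + r)/(d² + r² + 2dr cosθ).
d² + r² + 2dr cosθ = |CA|² = 0.0279982 m²;  d cosθ + r = +0.11764 m.
|ω_lever| = |0.0619·13.93·+0.11764| / 0.0279982 = 3.6224 rad/s.

3.62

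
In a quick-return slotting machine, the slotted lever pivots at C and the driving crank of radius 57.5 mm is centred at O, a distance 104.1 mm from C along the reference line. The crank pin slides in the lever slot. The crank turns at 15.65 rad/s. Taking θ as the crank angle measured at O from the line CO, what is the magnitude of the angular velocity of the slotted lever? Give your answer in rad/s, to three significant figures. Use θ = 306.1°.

5.04

ω = 15.65 rad/s
Crank pin A relative to C: A = (d + r cosθ, r sinθ); lever angle φ = atan2(r sinθ, d + r cosθ).
Differentiating tanφ: φ̇ = rω(d cosθ + r)/(d² + r² + 2dr cosθ).
d² + r² + 2dr cosθ = |CA|² = 0.0211966 m²;  d cosθ + r = +0.11884 m.
|ω_lever| = |0.0575·15.65·+0.11884| / 0.0211966 = 5.045 rad/s.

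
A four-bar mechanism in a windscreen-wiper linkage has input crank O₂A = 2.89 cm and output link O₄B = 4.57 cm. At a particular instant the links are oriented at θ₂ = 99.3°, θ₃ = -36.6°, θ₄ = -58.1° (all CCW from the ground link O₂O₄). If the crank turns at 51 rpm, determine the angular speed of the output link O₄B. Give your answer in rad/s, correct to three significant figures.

6.41

ω₂ = 5.341 rad/s (from 51 rpm).
Differentiating the loop-closure r₂e^{iθ₂}+r₃e^{iθ₃}=r₁+r₄e^{iθ₄} gives r₂ω₂e^{iθ₂}+r₃ω₃e^{iθ₃}=r₄ω₄e^{iθ₄}.
Eliminating the other unknown: ω₄ = r₂ω₂ sin(θ₂−θ₃) / [r₄ sin(θ₄−θ₃)].
Numerator sine = +0.69591; denominator sine = -0.36650.
Result = 0.0289·5.341·(+0.69591) / (0.0457·(-0.36650)) = -6.413 rad/s; magnitude 6.413 rad/s.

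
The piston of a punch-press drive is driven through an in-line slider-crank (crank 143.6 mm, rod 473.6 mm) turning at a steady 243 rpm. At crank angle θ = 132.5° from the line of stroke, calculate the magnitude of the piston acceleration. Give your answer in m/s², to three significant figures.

ω = 2π·243/60 = 25.45 rad/s
x(θ) = r cosθ + √(L² − r² sin²θ); with ω constant, a = ω²·d²x/dθ².
d²x/dθ² = −r cosθ − r²(cos2θ)/√u − r⁴ sin²2θ/(4u^{3/2}),  u = L² − r² sin²θ = 0.213088 m².
Substituting r = 0.1436 m, L = 0.4736 m, θ = 132.5°: d²x/dθ² = +0.099836 m.
a = ω²·d²x/dθ² = (25.45)²·(+0.099836) = +64.648 m/s²;  |a| = 64.648 m/s².

64.6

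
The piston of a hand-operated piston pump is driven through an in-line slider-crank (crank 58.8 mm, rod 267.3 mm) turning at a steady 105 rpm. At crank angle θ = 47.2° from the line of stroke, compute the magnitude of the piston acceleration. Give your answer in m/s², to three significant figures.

ω = 2π·105/60 = 11 rad/s
x(θ) = r cosθ + √(L² − r² sin²θ); with ω constant, a = ω²·d²x/dθ².
d²x/dθ² = −r cosθ − r²(cos2θ)/√u − r⁴ sin²2θ/(4u^{3/2}),  u = L² − r² sin²θ = 0.0695879 m².
Substituting r = 0.0588 m, L = 0.2673 m, θ = 47.2°: d²x/dθ² = -0.039107 m.
a = ω²·d²x/dθ² = (11)²·(-0.039107) = -4.7282 m/s²;  |a| = 4.7282 m/s².

4.73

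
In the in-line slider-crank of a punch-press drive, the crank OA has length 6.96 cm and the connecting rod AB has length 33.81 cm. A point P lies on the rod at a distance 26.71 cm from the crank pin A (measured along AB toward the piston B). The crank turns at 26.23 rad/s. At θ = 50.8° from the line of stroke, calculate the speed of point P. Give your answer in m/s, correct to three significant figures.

1.58

ω = 26.23 rad/s.  Crank-pin speed |V_A| = rω = 1.8256 m/s, perpendicular to OA.
Rod angle: sinφ = −(r/L) sinθ ⇒ φ = -9.179°; ω_rod = −rω cosθ/√(L²−r²sin²θ) = -3.457 rad/s.
V_P = V_A + ω_rod × AP, with AP = 0.2671 m along the rod.
Components: V_Px = −rω sinθ − a·ω_rod·sinφ = -1.562 m/s;  V_Py = rω cosθ + a·ω_rod·cosφ = +0.2423 m/s.
|V_P| = √(V_Px² + V_Py²) = 1.5807 m/s.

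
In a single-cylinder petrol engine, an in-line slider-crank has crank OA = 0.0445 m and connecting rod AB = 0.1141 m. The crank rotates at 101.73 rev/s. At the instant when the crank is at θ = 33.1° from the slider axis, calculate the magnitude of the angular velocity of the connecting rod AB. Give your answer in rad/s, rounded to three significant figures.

ω = 639.2 rad/s (converted from 101.73 rev/s).
The rod makes angle φ with the slider axis where L sinφ = r sinθ; differentiating, L cosφ·φ̇ = r ω cosθ.
L cosφ = √(L² − r² sin²θ) = 0.11148 m.
|ω_rod| = r ω |cosθ| / √(L² − r² sin²θ) = 0.0445·639.2·0.83772/0.11148 = 213.74 rad/s.

214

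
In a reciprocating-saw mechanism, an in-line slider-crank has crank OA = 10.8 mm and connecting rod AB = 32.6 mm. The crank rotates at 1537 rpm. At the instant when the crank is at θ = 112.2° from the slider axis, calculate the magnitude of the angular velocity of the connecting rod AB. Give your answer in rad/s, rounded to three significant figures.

ω = 161 rad/s (converted from 1537 rpm).
The rod makes angle φ with the slider axis where L sinφ = r sinθ; differentiating, L cosφ·φ̇ = r ω cosθ.
L cosφ = √(L² − r² sin²θ) = 0.031029 m.
|ω_rod| = r ω |cosθ| / √(L² − r² sin²θ) = 0.0108·161·0.37784/0.031029 = 21.168 rad/s.

21.2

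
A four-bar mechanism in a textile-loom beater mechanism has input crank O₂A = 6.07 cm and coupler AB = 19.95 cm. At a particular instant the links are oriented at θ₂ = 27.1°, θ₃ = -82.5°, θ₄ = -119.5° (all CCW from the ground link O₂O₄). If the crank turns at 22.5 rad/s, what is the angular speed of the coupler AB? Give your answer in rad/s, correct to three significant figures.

ω₂ = 22.5 rad/s
Differentiating the loop-closure r₂e^{iθ₂}+r₃e^{iθ₃}=r₁+r₄e^{iθ₄} gives r₂ω₂e^{iθ₂}+r₃ω₃e^{iθ₃}=r₄ω₄e^{iθ₄}.
Eliminating the other unknown: ω₃ = r₂ω₂ sin(θ₄−θ₂) / [r₃ sin(θ₃−θ₄)].
Numerator sine = -0.55048; denominator sine = +0.60182.
Result = 0.0607·22.5·(-0.55048) / (0.1995·(+0.60182)) = -6.2619 rad/s; magnitude 6.2619 rad/s.

6.26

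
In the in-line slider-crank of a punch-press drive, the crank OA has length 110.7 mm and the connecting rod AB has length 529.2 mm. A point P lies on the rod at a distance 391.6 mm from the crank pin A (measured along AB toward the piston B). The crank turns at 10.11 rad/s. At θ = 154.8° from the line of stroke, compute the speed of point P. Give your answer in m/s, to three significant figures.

ω = 10.11 rad/s.  Crank-pin speed |V_A| = rω = 1.1192 m/s, perpendicular to OA.
Rod angle: sinφ = −(r/L) sinθ ⇒ φ = -5.110°; ω_rod = −rω cosθ/√(L²−r²sin²θ) = +1.9212 rad/s.
V_P = V_A + ω_rod × AP, with AP = 0.3916 m along the rod.
Components: V_Px = −rω sinθ − a·ω_rod·sinφ = -0.40951 m/s;  V_Py = rω cosθ + a·ω_rod·cosφ = -0.26331 m/s.
|V_P| = √(V_Px² + V_Py²) = 0.48686 m/s.

0.487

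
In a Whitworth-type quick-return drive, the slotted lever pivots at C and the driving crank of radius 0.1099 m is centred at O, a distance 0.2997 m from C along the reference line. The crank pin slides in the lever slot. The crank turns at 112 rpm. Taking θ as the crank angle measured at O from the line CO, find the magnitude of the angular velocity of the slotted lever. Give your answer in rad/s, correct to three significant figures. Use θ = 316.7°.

2.82

ω = 11.73 rad/s (from 112 rpm).
Crank pin A relative to C: A = (d + r cosθ, r sinθ); lever angle φ = atan2(r sinθ, d + r cosθ).
Differentiating tanφ: φ̇ = rω(d cosθ + r)/(d² + r² + 2dr cosθ).
d² + r² + 2dr cosθ = |CA|² = 0.149839 m²;  d cosθ + r = +0.32801 m.
|ω_lever| = |0.1099·11.73·+0.32801| / 0.149839 = 2.8217 rad/s.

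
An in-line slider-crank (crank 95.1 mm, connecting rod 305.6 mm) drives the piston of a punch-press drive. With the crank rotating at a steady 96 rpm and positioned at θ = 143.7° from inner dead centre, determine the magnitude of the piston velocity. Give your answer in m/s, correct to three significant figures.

ω = 2π·96/60 = 10.05 rad/s
For an in-line slider-crank, x = r cosθ + √(L² − r² sin²θ), so v = −rω sinθ·[1 + r cosθ/√(L² − r² sin²θ)].
With r = 0.0951 m, L = 0.3056 m, θ = 143.7°: √(L² − r² sin²θ) = 0.30037 m.
v = −0.0951·10.05·0.59201·[1 + 0.0951·-0.80593/0.30037] = -0.42157 m/s.
|v| = 0.42157 m/s.

0.422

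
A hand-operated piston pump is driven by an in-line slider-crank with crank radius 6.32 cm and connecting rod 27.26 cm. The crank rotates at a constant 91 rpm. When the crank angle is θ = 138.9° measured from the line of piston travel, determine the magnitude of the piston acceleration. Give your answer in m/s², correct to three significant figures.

4.12

ω = 2π·91/60 = 9.529 rad/s
x(θ) = r cosθ + √(L² − r² sin²θ); with ω constant, a = ω²·d²x/dθ².
d²x/dθ² = −r cosθ − r²(cos2θ)/√u − r⁴ sin²2θ/(4u^{3/2}),  u = L² − r² sin²θ = 0.0725847 m².
Substituting r = 0.0632 m, L = 0.2726 m, θ = 138.9°: d²x/dθ² = +0.045413 m.
a = ω²·d²x/dθ² = (9.529)²·(+0.045413) = +4.124 m/s²;  |a| = 4.124 m/s².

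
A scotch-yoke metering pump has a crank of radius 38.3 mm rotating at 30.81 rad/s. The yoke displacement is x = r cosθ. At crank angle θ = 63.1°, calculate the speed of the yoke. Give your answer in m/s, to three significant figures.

ω = 30.81 rad/s
x = r cosθ ⇒ ẋ = −rω sinθ.
|v| = rω|sinθ| = 0.0383·30.81·|sin 63.1°| = 1.0523 m/s.

1.05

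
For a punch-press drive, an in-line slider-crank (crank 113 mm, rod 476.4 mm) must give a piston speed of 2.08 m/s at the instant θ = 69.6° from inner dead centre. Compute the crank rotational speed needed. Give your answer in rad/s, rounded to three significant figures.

For an in-line slider-crank, |v_piston| = rω|sinθ|·[1 + r cosθ/√(L² − r² sin²θ)].
With r = 0.113 m, L = 0.4764 m, θ = 69.6°: the bracketed kinematic factor |dx/dθ| = 0.11489 m.
ω = v/|dx/dθ| = 2.08/0.11489 = 18.104 rad/s.

18.1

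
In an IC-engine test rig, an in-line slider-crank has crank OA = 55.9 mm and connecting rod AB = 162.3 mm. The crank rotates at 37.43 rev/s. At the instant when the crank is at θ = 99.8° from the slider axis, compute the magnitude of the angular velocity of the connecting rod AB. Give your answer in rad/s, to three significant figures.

14.7

ω = 235.2 rad/s (converted from 37.43 rev/s).
The rod makes angle φ with the slider axis where L sinφ = r sinθ; differentiating, L cosφ·φ̇ = r ω cosθ.
L cosφ = √(L² − r² sin²θ) = 0.15267 m.
|ω_rod| = r ω |cosθ| / √(L² − r² sin²θ) = 0.0559·235.2·0.17021/0.15267 = 14.657 rad/s.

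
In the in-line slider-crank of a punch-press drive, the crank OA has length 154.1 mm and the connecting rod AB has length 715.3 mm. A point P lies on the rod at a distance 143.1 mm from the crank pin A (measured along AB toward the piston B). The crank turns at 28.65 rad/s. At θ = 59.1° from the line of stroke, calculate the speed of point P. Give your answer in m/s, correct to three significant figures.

4.28

ω = 28.65 rad/s.  Crank-pin speed |V_A| = rω = 4.415 m/s, perpendicular to OA.
Rod angle: sinφ = −(r/L) sinθ ⇒ φ = -10.653°; ω_rod = −rω cosθ/√(L²−r²sin²θ) = -3.2253 rad/s.
V_P = V_A + ω_rod × AP, with AP = 0.1431 m along the rod.
Components: V_Px = −rω sinθ − a·ω_rod·sinφ = -3.8736 m/s;  V_Py = rω cosθ + a·ω_rod·cosφ = +1.8137 m/s.
|V_P| = √(V_Px² + V_Py²) = 4.2772 m/s.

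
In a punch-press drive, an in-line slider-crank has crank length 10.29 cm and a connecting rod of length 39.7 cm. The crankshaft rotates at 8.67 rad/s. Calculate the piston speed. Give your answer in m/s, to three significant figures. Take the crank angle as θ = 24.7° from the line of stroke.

0.461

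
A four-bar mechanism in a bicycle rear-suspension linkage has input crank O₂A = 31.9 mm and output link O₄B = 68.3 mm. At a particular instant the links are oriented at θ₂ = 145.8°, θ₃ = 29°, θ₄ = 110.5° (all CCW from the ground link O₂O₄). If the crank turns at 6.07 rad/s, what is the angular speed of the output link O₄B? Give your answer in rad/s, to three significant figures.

2.56

ω₂ = 6.07 rad/s
Differentiating the loop-closure r₂e^{iθ₂}+r₃e^{iθ₃}=r₁+r₄e^{iθ₄} gives r₂ω₂e^{iθ₂}+r₃ω₃e^{iθ₃}=r₄ω₄e^{iθ₄}.
Eliminating the other unknown: ω₄ = r₂ω₂ sin(θ₂−θ₃) / [r₄ sin(θ₄−θ₃)].
Numerator sine = +0.89259; denominator sine = +0.98902.
Result = 0.0319·6.07·(+0.89259) / (0.0683·(+0.98902)) = +2.5586 rad/s; magnitude 2.5586 rad/s.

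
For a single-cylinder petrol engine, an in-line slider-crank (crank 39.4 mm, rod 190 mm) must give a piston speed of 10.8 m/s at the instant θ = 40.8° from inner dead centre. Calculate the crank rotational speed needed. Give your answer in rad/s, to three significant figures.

For an in-line slider-crank, |v_piston| = rω|sinθ|·[1 + r cosθ/√(L² − r² sin²θ)].
With r = 0.0394 m, L = 0.19 m, θ = 40.8°: the bracketed kinematic factor |dx/dθ| = 0.029824 m.
ω = v/|dx/dθ| = 10.8/0.029824 = 362.13 rad/s.

362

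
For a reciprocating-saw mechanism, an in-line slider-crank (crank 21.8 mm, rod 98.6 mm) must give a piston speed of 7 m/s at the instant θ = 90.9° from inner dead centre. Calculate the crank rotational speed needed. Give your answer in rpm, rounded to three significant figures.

For an in-line slider-crank, |v_piston| = rω|sinθ|·[1 + r cosθ/√(L² − r² sin²θ)].
With r = 0.0218 m, L = 0.0986 m, θ = 90.9°: the bracketed kinematic factor |dx/dθ| = 0.02172 m.
ω = v/|dx/dθ| = 7/0.02172 = 322.29 rad/s.
N = 60ω/(2π) = 3077.6 rpm.

3080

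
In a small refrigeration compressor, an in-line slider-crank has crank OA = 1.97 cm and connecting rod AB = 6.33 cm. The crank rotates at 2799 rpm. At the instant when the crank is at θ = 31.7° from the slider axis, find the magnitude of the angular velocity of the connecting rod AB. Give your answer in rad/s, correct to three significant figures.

78.7

ω = 293.1 rad/s (converted from 2799 rpm).
The rod makes angle φ with the slider axis where L sinφ = r sinθ; differentiating, L cosφ·φ̇ = r ω cosθ.
L cosφ = √(L² − r² sin²θ) = 0.062448 m.
|ω_rod| = r ω |cosθ| / √(L² − r² sin²θ) = 0.0197·293.1·0.85081/0.062448 = 78.671 rad/s.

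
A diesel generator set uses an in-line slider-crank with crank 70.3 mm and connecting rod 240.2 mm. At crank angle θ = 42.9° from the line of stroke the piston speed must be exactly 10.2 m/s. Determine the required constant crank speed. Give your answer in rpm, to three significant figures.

1670

For an in-line slider-crank, |v_piston| = rω|sinθ|·[1 + r cosθ/√(L² − r² sin²θ)].
With r = 0.0703 m, L = 0.2402 m, θ = 42.9°: the bracketed kinematic factor |dx/dθ| = 0.058324 m.
ω = v/|dx/dθ| = 10.2/0.058324 = 174.88 rad/s.
N = 60ω/(2π) = 1670 rpm.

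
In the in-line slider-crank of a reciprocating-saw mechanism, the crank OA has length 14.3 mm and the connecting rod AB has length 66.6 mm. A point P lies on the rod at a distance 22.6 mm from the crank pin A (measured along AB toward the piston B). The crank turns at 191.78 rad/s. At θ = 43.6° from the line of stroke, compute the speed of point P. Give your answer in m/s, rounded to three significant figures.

ω = 191.8 rad/s.  Crank-pin speed |V_A| = rω = 2.7425 m/s, perpendicular to OA.
Rod angle: sinφ = −(r/L) sinθ ⇒ φ = -8.515°; ω_rod = −rω cosθ/√(L²−r²sin²θ) = -30.152 rad/s.
V_P = V_A + ω_rod × AP, with AP = 0.0226 m along the rod.
Components: V_Px = −rω sinθ − a·ω_rod·sinφ = -1.9922 m/s;  V_Py = rω cosθ + a·ω_rod·cosφ = +1.3121 m/s.
|V_P| = √(V_Px² + V_Py²) = 2.3854 m/s.

2.39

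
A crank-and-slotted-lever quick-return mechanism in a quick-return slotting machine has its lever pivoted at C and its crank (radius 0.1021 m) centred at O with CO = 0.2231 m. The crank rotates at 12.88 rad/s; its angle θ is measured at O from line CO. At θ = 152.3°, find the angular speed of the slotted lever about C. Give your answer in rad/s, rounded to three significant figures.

ω = 12.88 rad/s
Crank pin A relative to C: A = (d + r cosθ, r sinθ); lever angle φ = atan2(r sinθ, d + r cosθ).
Differentiating tanφ: φ̇ = rω(d cosθ + r)/(d² + r² + 2dr cosθ).
d² + r² + 2dr cosθ = |CA|² = 0.0198621 m²;  d cosθ + r = -0.095431 m.
|ω_lever| = |0.1021·12.88·-0.095431| / 0.0198621 = 6.3184 rad/s.

6.32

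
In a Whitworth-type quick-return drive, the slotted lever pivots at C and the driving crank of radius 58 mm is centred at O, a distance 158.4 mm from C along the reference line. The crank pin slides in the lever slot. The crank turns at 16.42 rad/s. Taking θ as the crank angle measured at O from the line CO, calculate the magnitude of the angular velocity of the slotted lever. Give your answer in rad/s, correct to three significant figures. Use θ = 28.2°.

4.21

ω = 16.42 rad/s
Crank pin A relative to C: A = (d + r cosθ, r sinθ); lever angle φ = atan2(r sinθ, d + r cosθ).
Differentiating tanφ: φ̇ = rω(d cosθ + r)/(d² + r² + 2dr cosθ).
d² + r² + 2dr cosθ = |CA|² = 0.044648 m²;  d cosθ + r = +0.1976 m.
|ω_lever| = |0.058·16.42·+0.1976| / 0.044648 = 4.2149 rad/s.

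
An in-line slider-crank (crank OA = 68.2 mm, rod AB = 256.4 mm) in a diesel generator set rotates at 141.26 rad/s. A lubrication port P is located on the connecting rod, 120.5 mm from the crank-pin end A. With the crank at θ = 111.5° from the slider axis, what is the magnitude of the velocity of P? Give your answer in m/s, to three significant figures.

ω = 141.3 rad/s.  Crank-pin speed |V_A| = rω = 9.6339 m/s, perpendicular to OA.
Rod angle: sinφ = −(r/L) sinθ ⇒ φ = -14.329°; ω_rod = −rω cosθ/√(L²−r²sin²θ) = +14.213 rad/s.
V_P = V_A + ω_rod × AP, with AP = 0.1205 m along the rod.
Components: V_Px = −rω sinθ − a·ω_rod·sinφ = -8.5397 m/s;  V_Py = rω cosθ + a·ω_rod·cosφ = -1.8715 m/s.
|V_P| = √(V_Px² + V_Py²) = 8.7424 m/s.

8.74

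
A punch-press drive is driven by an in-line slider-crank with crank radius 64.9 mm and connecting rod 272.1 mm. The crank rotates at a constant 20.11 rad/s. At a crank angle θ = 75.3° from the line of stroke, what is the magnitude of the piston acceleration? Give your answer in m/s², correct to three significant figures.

1.08

ω = 20.11 rad/s
x(θ) = r cosθ + √(L² − r² sin²θ); with ω constant, a = ω²·d²x/dθ².
d²x/dθ² = −r cosθ − r²(cos2θ)/√u − r⁴ sin²2θ/(4u^{3/2}),  u = L² − r² sin²θ = 0.0700976 m².
Substituting r = 0.0649 m, L = 0.2721 m, θ = 75.3°: d²x/dθ² = -0.0026665 m.
a = ω²·d²x/dθ² = (20.11)²·(-0.0026665) = -1.0784 m/s²;  |a| = 1.0784 m/s².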